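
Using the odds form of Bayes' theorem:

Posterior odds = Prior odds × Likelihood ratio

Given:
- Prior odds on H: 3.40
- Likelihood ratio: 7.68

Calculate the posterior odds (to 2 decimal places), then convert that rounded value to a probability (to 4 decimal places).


Step 1: Calculate posterior odds
Posterior odds = Prior odds × LR
               = 3.40 × 7.68
               = 26.11

Step 2: Convert to probability
P(H|E) = Posterior odds / (1 + Posterior odds)
       = 26.11 / (1 + 26.11)
       = 26.11 / 27.11
       = 0.9631

The evidence increased P(H) from 0.7727 to 0.9631.


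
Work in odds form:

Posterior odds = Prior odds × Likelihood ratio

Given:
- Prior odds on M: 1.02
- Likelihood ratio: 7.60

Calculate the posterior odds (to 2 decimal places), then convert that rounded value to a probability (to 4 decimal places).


Step 1: Calculate posterior odds
Posterior odds = Prior odds × LR
               = 1.02 × 7.60
               = 7.75

Step 2: Convert to probability
P(M|E) = Posterior odds / (1 + Posterior odds)
       = 7.75 / (1 + 7.75)
       = 7.75 / 8.75
       = 0.8857

The evidence increased P(M) from 0.5050 to 0.8857.


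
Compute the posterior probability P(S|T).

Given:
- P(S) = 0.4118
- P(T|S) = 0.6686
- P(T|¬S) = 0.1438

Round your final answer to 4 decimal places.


Bayes' theorem: P(S|T) = P(T|S) × P(S) / P(T)

Step 1: Calculate P(T) using law of total probability
P(T) = P(T|S)P(S) + P(T|¬S)P(¬S)
     = 0.6686 × 0.4118 + 0.1438 × 0.5882
     = 0.27532948 + 0.08458316
     = 0.35991264

Step 2: Apply Bayes' theorem
P(S|T) = P(T|S) × P(S) / P(T)
       = 0.27532948 / 0.35991264
       = 0.7650


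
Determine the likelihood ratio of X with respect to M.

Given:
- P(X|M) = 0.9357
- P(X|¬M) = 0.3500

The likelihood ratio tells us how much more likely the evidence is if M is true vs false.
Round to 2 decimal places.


Likelihood Ratio (LR) = P(X|M) / P(X|¬M)

LR = 0.9357 / 0.3500
   = 2.67

The evidence is 2.67 times more likely if M is true than if M is false.
Because LR exceeds 1, X is evidence for M.


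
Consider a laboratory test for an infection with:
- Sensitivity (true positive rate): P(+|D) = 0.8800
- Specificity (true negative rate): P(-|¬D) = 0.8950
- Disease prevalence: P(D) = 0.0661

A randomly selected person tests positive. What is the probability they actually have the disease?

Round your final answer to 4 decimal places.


Let D = has disease, + = positive test

Given:
- P(D) = 0.0661 (prevalence)
- P(+|D) = 0.8800 (sensitivity)
- P(-|¬D) = 0.8950 (specificity)
- P(+|¬D) = 0.1050 (false positive rate = 1 - specificity)

Step 1: Find P(+)
P(+) = P(+|D)P(D) + P(+|¬D)P(¬D)
     = 0.8800 × 0.0661 + 0.1050 × 0.9339
     = 0.05816800 + 0.09805950
     = 0.15622750

Step 2: Apply Bayes' theorem for P(D|+)
P(D|+) = P(+|D)P(D) / P(+)
       = 0.05816800 / 0.15622750
       = 0.3723


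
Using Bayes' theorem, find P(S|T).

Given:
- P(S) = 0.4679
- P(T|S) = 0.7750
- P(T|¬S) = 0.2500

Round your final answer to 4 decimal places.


Bayes' theorem: P(S|T) = P(T|S) × P(S) / P(T)

Step 1: Calculate P(T) using law of total probability
P(T) = P(T|S)P(S) + P(T|¬S)P(¬S)
     = 0.7750 × 0.4679 + 0.2500 × 0.5321
     = 0.36262250 + 0.13302500
     = 0.49564750

Step 2: Apply Bayes' theorem
P(S|T) = P(T|S) × P(S) / P(T)
       = 0.36262250 / 0.49564750
       = 0.7316


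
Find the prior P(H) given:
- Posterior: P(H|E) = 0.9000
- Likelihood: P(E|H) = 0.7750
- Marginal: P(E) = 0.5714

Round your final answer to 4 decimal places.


From Bayes' theorem: P(H|E) = P(E|H) × P(H) / P(E)

Rearranging for P(H):
P(H) = P(H|E) × P(E) / P(E|H)
     = 0.9000 × 0.5714 / 0.7750
     = 0.51426000 / 0.7750
     = 0.6636


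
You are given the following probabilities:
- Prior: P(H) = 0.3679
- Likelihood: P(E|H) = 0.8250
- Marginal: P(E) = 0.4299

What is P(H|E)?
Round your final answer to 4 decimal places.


Using Bayes' theorem:

P(H|E) = P(E|H) × P(H) / P(E)
       = 0.8250 × 0.3679 / 0.4299
       = 0.30351750 / 0.4299
       = 0.7060

The evidence strengthens our belief in H.
Prior: 0.3679 → Posterior: 0.7060


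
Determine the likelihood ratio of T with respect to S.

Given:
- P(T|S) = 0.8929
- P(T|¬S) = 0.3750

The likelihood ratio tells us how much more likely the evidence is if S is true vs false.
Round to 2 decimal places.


Likelihood Ratio (LR) = P(T|S) / P(T|¬S)

LR = 0.8929 / 0.3750
   = 2.38

The evidence is 2.38 times more likely if S is true than if S is false.
Because LR exceeds 1, T is evidence for S.


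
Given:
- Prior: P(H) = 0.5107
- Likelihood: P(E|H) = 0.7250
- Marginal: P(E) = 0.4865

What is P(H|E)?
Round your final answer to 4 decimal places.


Using Bayes' theorem:

P(H|E) = P(E|H) × P(H) / P(E)
       = 0.7250 × 0.5107 / 0.4865
       = 0.37025750 / 0.4865
       = 0.7611

The evidence strengthens our belief in H.
Prior: 0.5107 → Posterior: 0.7611


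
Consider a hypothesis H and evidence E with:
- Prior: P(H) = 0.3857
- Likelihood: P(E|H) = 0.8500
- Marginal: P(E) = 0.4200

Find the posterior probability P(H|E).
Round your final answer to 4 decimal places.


Using Bayes' theorem:

P(H|E) = P(E|H) × P(H) / P(E)
       = 0.8500 × 0.3857 / 0.4200
       = 0.32784500 / 0.4200
       = 0.7806

The evidence strengthens our belief in H.
Prior: 0.3857 → Posterior: 0.7806


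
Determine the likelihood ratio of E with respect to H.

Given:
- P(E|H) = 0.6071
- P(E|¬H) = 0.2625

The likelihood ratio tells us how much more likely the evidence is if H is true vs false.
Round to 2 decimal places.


Likelihood Ratio (LR) = P(E|H) / P(E|¬H)

LR = 0.6071 / 0.2625
   = 2.31

The evidence is 2.31 times more likely if H is true than if H is false.
LR > 1, so observing E raises the odds in favor of H.


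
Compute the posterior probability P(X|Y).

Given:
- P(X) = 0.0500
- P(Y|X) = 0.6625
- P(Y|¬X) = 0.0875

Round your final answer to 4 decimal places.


Bayes' theorem: P(X|Y) = P(Y|X) × P(X) / P(Y)

Step 1: Calculate P(Y) using law of total probability
P(Y) = P(Y|X)P(X) + P(Y|¬X)P(¬X)
     = 0.6625 × 0.0500 + 0.0875 × 0.9500
     = 0.03312500 + 0.08312500
     = 0.11625000

Step 2: Apply Bayes' theorem
P(X|Y) = P(Y|X) × P(X) / P(Y)
       = 0.03312500 / 0.11625000
       = 0.2849


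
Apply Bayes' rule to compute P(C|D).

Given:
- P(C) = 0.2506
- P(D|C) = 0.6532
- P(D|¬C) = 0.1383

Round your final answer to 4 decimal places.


Bayes' theorem: P(C|D) = P(D|C) × P(C) / P(D)

Step 1: Calculate P(D) using law of total probability
P(D) = P(D|C)P(C) + P(D|¬C)P(¬C)
     = 0.6532 × 0.2506 + 0.1383 × 0.7494
     = 0.16369192 + 0.10364202
     = 0.26733394

Step 2: Apply Bayes' theorem
P(C|D) = P(D|C) × P(C) / P(D)
       = 0.16369192 / 0.26733394
       = 0.6123


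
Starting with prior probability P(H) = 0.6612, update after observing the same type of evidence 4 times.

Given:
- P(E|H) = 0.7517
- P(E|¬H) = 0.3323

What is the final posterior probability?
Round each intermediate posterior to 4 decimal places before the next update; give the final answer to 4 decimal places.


Sequential Bayesian updating:

Initial prior: P(H) = 0.6612

Update 1:
  P(E) = 0.7517 × 0.6612 + 0.3323 × 0.3388 = 0.49702404 + 0.11258324 = 0.60960728
  P(H|E) = 0.49702404 / 0.60960728 = 0.8153

Update 2:
  P(E) = 0.7517 × 0.8153 + 0.3323 × 0.1847 = 0.61286101 + 0.06137581 = 0.67423682
  P(H|E) = 0.61286101 / 0.67423682 = 0.9090

Update 3:
  P(E) = 0.7517 × 0.9090 + 0.3323 × 0.0910 = 0.68329530 + 0.03023930 = 0.71353460
  P(H|E) = 0.68329530 / 0.71353460 = 0.9576

Update 4:
  P(E) = 0.7517 × 0.9576 + 0.3323 × 0.0424 = 0.71982792 + 0.01408952 = 0.73391744
  P(H|E) = 0.71982792 / 0.73391744 = 0.9808

Final posterior: 0.9808


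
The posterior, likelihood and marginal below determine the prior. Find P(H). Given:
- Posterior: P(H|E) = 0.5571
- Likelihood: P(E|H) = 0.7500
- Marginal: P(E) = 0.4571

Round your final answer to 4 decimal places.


From Bayes' theorem: P(H|E) = P(E|H) × P(H) / P(E)

Rearranging for P(H):
P(H) = P(H|E) × P(E) / P(E|H)
     = 0.5571 × 0.4571 / 0.7500
     = 0.25465041 / 0.7500
     = 0.3395


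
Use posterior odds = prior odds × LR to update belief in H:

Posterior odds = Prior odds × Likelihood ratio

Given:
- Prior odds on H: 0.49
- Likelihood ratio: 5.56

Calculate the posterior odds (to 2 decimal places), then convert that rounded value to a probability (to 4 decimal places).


Step 1: Calculate posterior odds
Posterior odds = Prior odds × LR
               = 0.49 × 5.56
               = 2.72

Step 2: Convert to probability
P(H|E) = Posterior odds / (1 + Posterior odds)
       = 2.72 / (1 + 2.72)
       = 2.72 / 3.72
       = 0.7312

The evidence increased P(H) from 0.3289 to 0.7312.


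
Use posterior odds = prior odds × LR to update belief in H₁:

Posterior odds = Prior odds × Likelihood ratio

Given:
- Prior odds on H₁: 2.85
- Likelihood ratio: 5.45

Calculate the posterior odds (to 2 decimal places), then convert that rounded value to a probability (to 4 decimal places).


Step 1: Calculate posterior odds
Posterior odds = Prior odds × LR
               = 2.85 × 5.45
               = 15.53

Step 2: Convert to probability
P(H₁|E) = Posterior odds / (1 + Posterior odds)
       = 15.53 / (1 + 15.53)
       = 15.53 / 16.53
       = 0.9395

The evidence increased P(H₁) from 0.7403 to 0.9395.


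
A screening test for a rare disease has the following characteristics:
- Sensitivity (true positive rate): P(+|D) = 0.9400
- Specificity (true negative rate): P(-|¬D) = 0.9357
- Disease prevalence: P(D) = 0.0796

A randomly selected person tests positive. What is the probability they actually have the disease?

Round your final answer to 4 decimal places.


Let D = has disease, + = positive test

Given:
- P(D) = 0.0796 (prevalence)
- P(+|D) = 0.9400 (sensitivity)
- P(-|¬D) = 0.9357 (specificity)
- P(+|¬D) = 0.0643 (false positive rate = 1 - specificity)

Step 1: Find P(+)
P(+) = P(+|D)P(D) + P(+|¬D)P(¬D)
     = 0.9400 × 0.0796 + 0.0643 × 0.9204
     = 0.07482400 + 0.05918172
     = 0.13400572

Step 2: Apply Bayes' theorem for P(D|+)
P(D|+) = P(+|D)P(D) / P(+)
       = 0.07482400 / 0.13400572
       = 0.5584


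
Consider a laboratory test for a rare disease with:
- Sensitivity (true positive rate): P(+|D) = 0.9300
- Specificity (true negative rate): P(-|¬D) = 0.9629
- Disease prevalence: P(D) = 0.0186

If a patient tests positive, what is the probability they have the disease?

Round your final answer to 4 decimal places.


Let D = has disease, + = positive test

Given:
- P(D) = 0.0186 (prevalence)
- P(+|D) = 0.9300 (sensitivity)
- P(-|¬D) = 0.9629 (specificity)
- P(+|¬D) = 0.0371 (false positive rate = 1 - specificity)

Step 1: Find P(+)
P(+) = P(+|D)P(D) + P(+|¬D)P(¬D)
     = 0.9300 × 0.0186 + 0.0371 × 0.9814
     = 0.01729800 + 0.03640994
     = 0.05370794

Step 2: Apply Bayes' theorem for P(D|+)
P(D|+) = P(+|D)P(D) / P(+)
       = 0.01729800 / 0.05370794
       = 0.3221


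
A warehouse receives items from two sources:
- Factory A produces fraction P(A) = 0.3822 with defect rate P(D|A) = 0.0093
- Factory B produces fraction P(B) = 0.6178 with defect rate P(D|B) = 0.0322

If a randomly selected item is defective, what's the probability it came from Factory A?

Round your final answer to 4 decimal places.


Let A = from Factory A, D = defective

Given:
- P(A) = 0.3822, P(B) = 0.6178
- P(D|A) = 0.0093, P(D|B) = 0.0322

Step 1: Find P(D)
P(D) = P(D|A)P(A) + P(D|B)P(B)
     = 0.0093 × 0.3822 + 0.0322 × 0.6178
     = 0.00355446 + 0.01989316
     = 0.02344762

Step 2: Apply Bayes' theorem
P(A|D) = P(D|A)P(A) / P(D)
       = 0.00355446 / 0.02344762
       = 0.1516


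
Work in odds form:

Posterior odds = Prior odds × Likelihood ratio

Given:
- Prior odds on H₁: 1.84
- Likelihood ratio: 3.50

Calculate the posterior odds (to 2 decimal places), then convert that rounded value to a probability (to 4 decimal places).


Step 1: Calculate posterior odds
Posterior odds = Prior odds × LR
               = 1.84 × 3.50
               = 6.44

Step 2: Convert to probability
P(H₁|E) = Posterior odds / (1 + Posterior odds)
       = 6.44 / (1 + 6.44)
       = 6.44 / 7.44
       = 0.8656

The evidence increased P(H₁) from 0.6479 to 0.8656.


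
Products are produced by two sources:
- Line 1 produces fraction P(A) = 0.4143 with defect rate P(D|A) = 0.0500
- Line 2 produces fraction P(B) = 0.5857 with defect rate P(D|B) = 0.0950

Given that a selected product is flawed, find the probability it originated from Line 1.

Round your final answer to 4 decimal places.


Let A = from Line 1, D = flawed

Given:
- P(A) = 0.4143, P(B) = 0.5857
- P(D|A) = 0.0500, P(D|B) = 0.0950

Step 1: Find P(D)
P(D) = P(D|A)P(A) + P(D|B)P(B)
     = 0.0500 × 0.4143 + 0.0950 × 0.5857
     = 0.02071500 + 0.05564150
     = 0.07635650

Step 2: Apply Bayes' theorem
P(A|D) = P(D|A)P(A) / P(D)
       = 0.02071500 / 0.07635650
       = 0.2713


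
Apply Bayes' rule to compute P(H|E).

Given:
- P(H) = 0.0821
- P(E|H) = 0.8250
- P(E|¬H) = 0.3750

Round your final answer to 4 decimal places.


Bayes' theorem: P(H|E) = P(E|H) × P(H) / P(E)

Step 1: Calculate P(E) using law of total probability
P(E) = P(E|H)P(H) + P(E|¬H)P(¬H)
     = 0.8250 × 0.0821 + 0.3750 × 0.9179
     = 0.06773250 + 0.34421250
     = 0.41194500

Step 2: Apply Bayes' theorem
P(H|E) = P(E|H) × P(H) / P(E)
       = 0.06773250 / 0.41194500
       = 0.1644


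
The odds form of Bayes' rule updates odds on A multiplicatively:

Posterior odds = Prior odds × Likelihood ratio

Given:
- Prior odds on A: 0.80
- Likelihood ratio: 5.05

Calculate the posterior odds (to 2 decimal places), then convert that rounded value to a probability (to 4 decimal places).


Step 1: Calculate posterior odds
Posterior odds = Prior odds × LR
               = 0.80 × 5.05
               = 4.04

Step 2: Convert to probability
P(A|E) = Posterior odds / (1 + Posterior odds)
       = 4.04 / (1 + 4.04)
       = 4.04 / 5.04
       = 0.8016

The evidence increased P(A) from 0.4444 to 0.8016.


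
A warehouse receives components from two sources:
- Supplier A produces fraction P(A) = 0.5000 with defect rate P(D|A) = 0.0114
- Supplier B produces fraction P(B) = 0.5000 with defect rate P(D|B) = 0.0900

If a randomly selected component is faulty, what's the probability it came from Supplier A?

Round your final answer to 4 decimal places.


Let A = from Supplier A, D = faulty

Given:
- P(A) = 0.5000, P(B) = 0.5000
- P(D|A) = 0.0114, P(D|B) = 0.0900

Step 1: Find P(D)
P(D) = P(D|A)P(A) + P(D|B)P(B)
     = 0.0114 × 0.5000 + 0.0900 × 0.5000
     = 0.00570000 + 0.04500000
     = 0.05070000

Step 2: Apply Bayes' theorem
P(A|D) = P(D|A)P(A) / P(D)
       = 0.00570000 / 0.05070000
       = 0.1124


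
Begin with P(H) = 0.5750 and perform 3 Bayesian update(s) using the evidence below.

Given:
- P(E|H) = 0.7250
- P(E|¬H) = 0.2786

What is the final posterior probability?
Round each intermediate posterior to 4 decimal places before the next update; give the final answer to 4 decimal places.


Sequential Bayesian updating:

Initial prior: P(H) = 0.5750

Update 1:
  P(E) = 0.7250 × 0.5750 + 0.2786 × 0.4250 = 0.41687500 + 0.11840500 = 0.53528000
  P(H|E) = 0.41687500 / 0.53528000 = 0.7788

Update 2:
  P(E) = 0.7250 × 0.7788 + 0.2786 × 0.2212 = 0.56463000 + 0.06162632 = 0.62625632
  P(H|E) = 0.56463000 / 0.62625632 = 0.9016

Update 3:
  P(E) = 0.7250 × 0.9016 + 0.2786 × 0.0984 = 0.65366000 + 0.02741424 = 0.68107424
  P(H|E) = 0.65366000 / 0.68107424 = 0.9597

Final posterior: 0.9597


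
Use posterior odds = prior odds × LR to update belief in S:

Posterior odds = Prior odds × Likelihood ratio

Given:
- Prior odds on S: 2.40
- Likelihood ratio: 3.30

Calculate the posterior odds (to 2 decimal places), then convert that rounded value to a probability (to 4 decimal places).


Step 1: Calculate posterior odds
Posterior odds = Prior odds × LR
               = 2.40 × 3.30
               = 7.92

Step 2: Convert to probability
P(S|E) = Posterior odds / (1 + Posterior odds)
       = 7.92 / (1 + 7.92)
       = 7.92 / 8.92
       = 0.8879

The evidence increased P(S) from 0.7059 to 0.8879.


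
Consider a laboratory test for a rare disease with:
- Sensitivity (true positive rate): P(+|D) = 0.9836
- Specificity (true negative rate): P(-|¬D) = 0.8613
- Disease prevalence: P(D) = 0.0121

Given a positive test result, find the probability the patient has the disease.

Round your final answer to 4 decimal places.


Let D = has disease, + = positive test

Given:
- P(D) = 0.0121 (prevalence)
- P(+|D) = 0.9836 (sensitivity)
- P(-|¬D) = 0.8613 (specificity)
- P(+|¬D) = 0.1387 (false positive rate = 1 - specificity)

Step 1: Find P(+)
P(+) = P(+|D)P(D) + P(+|¬D)P(¬D)
     = 0.9836 × 0.0121 + 0.1387 × 0.9879
     = 0.01190156 + 0.13702173
     = 0.14892329

Step 2: Apply Bayes' theorem for P(D|+)
P(D|+) = P(+|D)P(D) / P(+)
       = 0.01190156 / 0.14892329
       = 0.0799


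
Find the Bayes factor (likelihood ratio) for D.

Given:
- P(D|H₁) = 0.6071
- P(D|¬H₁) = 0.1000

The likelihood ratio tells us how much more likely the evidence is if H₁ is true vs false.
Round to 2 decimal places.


Likelihood Ratio (LR) = P(D|H₁) / P(D|¬H₁)

LR = 0.6071 / 0.1000
   = 6.07

The evidence is 6.07 times more likely if H₁ is true than if H₁ is false.
LR > 1, so observing D raises the odds in favor of H₁.


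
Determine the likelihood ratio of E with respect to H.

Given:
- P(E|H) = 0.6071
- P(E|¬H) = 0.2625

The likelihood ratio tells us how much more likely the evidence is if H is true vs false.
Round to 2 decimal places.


Likelihood Ratio (LR) = P(E|H) / P(E|¬H)

LR = 0.6071 / 0.2625
   = 2.31

The evidence is 2.31 times more likely if H is true than if H is false.
Since LR > 1, the evidence supports H over ¬H.


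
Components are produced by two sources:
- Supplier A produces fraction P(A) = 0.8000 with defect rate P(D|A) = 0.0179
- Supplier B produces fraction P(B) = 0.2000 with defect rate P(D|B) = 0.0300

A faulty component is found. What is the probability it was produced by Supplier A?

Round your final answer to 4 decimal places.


Let A = from Supplier A, D = faulty

Given:
- P(A) = 0.8000, P(B) = 0.2000
- P(D|A) = 0.0179, P(D|B) = 0.0300

Step 1: Find P(D)
P(D) = P(D|A)P(A) + P(D|B)P(B)
     = 0.0179 × 0.8000 + 0.0300 × 0.2000
     = 0.01432000 + 0.00600000
     = 0.02032000

Step 2: Apply Bayes' theorem
P(A|D) = P(D|A)P(A) / P(D)
       = 0.01432000 / 0.02032000
       = 0.7047


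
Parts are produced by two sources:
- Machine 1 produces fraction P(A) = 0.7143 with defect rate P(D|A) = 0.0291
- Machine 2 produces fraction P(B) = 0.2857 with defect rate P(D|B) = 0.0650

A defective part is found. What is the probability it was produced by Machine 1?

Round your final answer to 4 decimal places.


Let A = from Machine 1, D = defective

Given:
- P(A) = 0.7143, P(B) = 0.2857
- P(D|A) = 0.0291, P(D|B) = 0.0650

Step 1: Find P(D)
P(D) = P(D|A)P(A) + P(D|B)P(B)
     = 0.0291 × 0.7143 + 0.0650 × 0.2857
     = 0.02078613 + 0.01857050
     = 0.03935663

Step 2: Apply Bayes' theorem
P(A|D) = P(D|A)P(A) / P(D)
       = 0.02078613 / 0.03935663
       = 0.5281


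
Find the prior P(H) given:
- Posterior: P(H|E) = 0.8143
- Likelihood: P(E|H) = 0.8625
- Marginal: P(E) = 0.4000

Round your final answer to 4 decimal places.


From Bayes' theorem: P(H|E) = P(E|H) × P(H) / P(E)

Rearranging for P(H):
P(H) = P(H|E) × P(E) / P(E|H)
     = 0.8143 × 0.4000 / 0.8625
     = 0.32572000 / 0.8625
     = 0.3776


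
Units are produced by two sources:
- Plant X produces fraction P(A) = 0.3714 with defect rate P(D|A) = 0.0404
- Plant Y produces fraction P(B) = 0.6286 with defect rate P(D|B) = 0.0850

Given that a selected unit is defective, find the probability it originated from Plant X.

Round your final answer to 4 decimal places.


Let A = from Plant X, D = defective

Given:
- P(A) = 0.3714, P(B) = 0.6286
- P(D|A) = 0.0404, P(D|B) = 0.0850

Step 1: Find P(D)
P(D) = P(D|A)P(A) + P(D|B)P(B)
     = 0.0404 × 0.3714 + 0.0850 × 0.6286
     = 0.01500456 + 0.05343100
     = 0.06843556

Step 2: Apply Bayes' theorem
P(A|D) = P(D|A)P(A) / P(D)
       = 0.01500456 / 0.06843556
       = 0.2193


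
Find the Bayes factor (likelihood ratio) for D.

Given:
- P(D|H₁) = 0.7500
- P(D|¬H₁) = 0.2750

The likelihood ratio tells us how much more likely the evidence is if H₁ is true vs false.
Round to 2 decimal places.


Likelihood Ratio (LR) = P(D|H₁) / P(D|¬H₁)

LR = 0.7500 / 0.2750
   = 2.73

The evidence is 2.73 times more likely if H₁ is true than if H₁ is false.
Since LR > 1, the evidence supports H₁ over ¬H₁.


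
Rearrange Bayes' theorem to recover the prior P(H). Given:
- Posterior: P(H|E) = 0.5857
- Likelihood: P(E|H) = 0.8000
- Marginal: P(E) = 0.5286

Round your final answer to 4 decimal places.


From Bayes' theorem: P(H|E) = P(E|H) × P(H) / P(E)

Rearranging for P(H):
P(H) = P(H|E) × P(E) / P(E|H)
     = 0.5857 × 0.5286 / 0.8000
     = 0.30960102 / 0.8000
     = 0.3870


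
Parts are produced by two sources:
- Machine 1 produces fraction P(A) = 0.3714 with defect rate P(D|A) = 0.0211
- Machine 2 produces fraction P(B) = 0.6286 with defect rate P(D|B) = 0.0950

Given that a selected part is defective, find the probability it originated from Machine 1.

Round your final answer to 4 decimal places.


Let A = from Machine 1, D = defective

Given:
- P(A) = 0.3714, P(B) = 0.6286
- P(D|A) = 0.0211, P(D|B) = 0.0950

Step 1: Find P(D)
P(D) = P(D|A)P(A) + P(D|B)P(B)
     = 0.0211 × 0.3714 + 0.0950 × 0.6286
     = 0.00783654 + 0.05971700
     = 0.06755354

Step 2: Apply Bayes' theorem
P(A|D) = P(D|A)P(A) / P(D)
       = 0.00783654 / 0.06755354
       = 0.1160


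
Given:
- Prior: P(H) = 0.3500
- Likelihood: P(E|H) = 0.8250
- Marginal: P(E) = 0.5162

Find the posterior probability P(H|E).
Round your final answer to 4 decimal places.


Using Bayes' theorem:

P(H|E) = P(E|H) × P(H) / P(E)
       = 0.8250 × 0.3500 / 0.5162
       = 0.28875000 / 0.5162
       = 0.5594

The evidence strengthens our belief in H.
Prior: 0.3500 → Posterior: 0.5594


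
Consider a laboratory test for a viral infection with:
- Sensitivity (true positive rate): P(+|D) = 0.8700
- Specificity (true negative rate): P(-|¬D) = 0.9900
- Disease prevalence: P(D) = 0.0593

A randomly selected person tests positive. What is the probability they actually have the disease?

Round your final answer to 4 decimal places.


Let D = has disease, + = positive test

Given:
- P(D) = 0.0593 (prevalence)
- P(+|D) = 0.8700 (sensitivity)
- P(-|¬D) = 0.9900 (specificity)
- P(+|¬D) = 0.0100 (false positive rate = 1 - specificity)

Step 1: Find P(+)
P(+) = P(+|D)P(D) + P(+|¬D)P(¬D)
     = 0.8700 × 0.0593 + 0.0100 × 0.9407
     = 0.05159100 + 0.00940700
     = 0.06099800

Step 2: Apply Bayes' theorem for P(D|+)
P(D|+) = P(+|D)P(D) / P(+)
       = 0.05159100 / 0.06099800
       = 0.8458


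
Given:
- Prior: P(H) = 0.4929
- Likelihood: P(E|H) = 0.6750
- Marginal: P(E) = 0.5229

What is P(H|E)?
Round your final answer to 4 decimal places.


Using Bayes' theorem:

P(H|E) = P(E|H) × P(H) / P(E)
       = 0.6750 × 0.4929 / 0.5229
       = 0.33270750 / 0.5229
       = 0.6363

The evidence strengthens our belief in H.
Prior: 0.4929 → Posterior: 0.6363


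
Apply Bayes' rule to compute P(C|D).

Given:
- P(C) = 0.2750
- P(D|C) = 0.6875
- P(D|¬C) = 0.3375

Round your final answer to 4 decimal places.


Bayes' theorem: P(C|D) = P(D|C) × P(C) / P(D)

Step 1: Calculate P(D) using law of total probability
P(D) = P(D|C)P(C) + P(D|¬C)P(¬C)
     = 0.6875 × 0.2750 + 0.3375 × 0.7250
     = 0.18906250 + 0.24468750
     = 0.43375000

Step 2: Apply Bayes' theorem
P(C|D) = P(D|C) × P(C) / P(D)
       = 0.18906250 / 0.43375000
       = 0.4359


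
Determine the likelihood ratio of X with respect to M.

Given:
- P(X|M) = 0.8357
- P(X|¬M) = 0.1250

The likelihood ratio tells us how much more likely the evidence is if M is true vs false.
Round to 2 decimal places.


Likelihood Ratio (LR) = P(X|M) / P(X|¬M)

LR = 0.8357 / 0.1250
   = 6.69

The evidence is 6.69 times more likely if M is true than if M is false.
LR > 1, so observing X raises the odds in favor of M.


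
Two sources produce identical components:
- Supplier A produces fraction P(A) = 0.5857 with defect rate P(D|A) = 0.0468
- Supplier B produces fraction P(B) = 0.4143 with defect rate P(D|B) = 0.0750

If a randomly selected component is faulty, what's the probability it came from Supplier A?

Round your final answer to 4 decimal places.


Let A = from Supplier A, D = faulty

Given:
- P(A) = 0.5857, P(B) = 0.4143
- P(D|A) = 0.0468, P(D|B) = 0.0750

Step 1: Find P(D)
P(D) = P(D|A)P(A) + P(D|B)P(B)
     = 0.0468 × 0.5857 + 0.0750 × 0.4143
     = 0.02741076 + 0.03107250
     = 0.05848326

Step 2: Apply Bayes' theorem
P(A|D) = P(D|A)P(A) / P(D)
       = 0.02741076 / 0.05848326
       = 0.4687


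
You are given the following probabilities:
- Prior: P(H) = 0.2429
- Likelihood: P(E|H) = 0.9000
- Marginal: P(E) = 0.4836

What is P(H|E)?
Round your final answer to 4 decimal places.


Using Bayes' theorem:

P(H|E) = P(E|H) × P(H) / P(E)
       = 0.9000 × 0.2429 / 0.4836
       = 0.21861000 / 0.4836
       = 0.4520

The evidence strengthens our belief in H.
Prior: 0.2429 → Posterior: 0.4520


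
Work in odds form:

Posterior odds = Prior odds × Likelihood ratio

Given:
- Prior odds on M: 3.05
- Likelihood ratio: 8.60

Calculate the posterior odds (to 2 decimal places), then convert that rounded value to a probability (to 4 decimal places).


Step 1: Calculate posterior odds
Posterior odds = Prior odds × LR
               = 3.05 × 8.60
               = 26.23

Step 2: Convert to probability
P(M|E) = Posterior odds / (1 + Posterior odds)
       = 26.23 / (1 + 26.23)
       = 26.23 / 27.23
       = 0.9633

The evidence increased P(M) from 0.7531 to 0.9633.


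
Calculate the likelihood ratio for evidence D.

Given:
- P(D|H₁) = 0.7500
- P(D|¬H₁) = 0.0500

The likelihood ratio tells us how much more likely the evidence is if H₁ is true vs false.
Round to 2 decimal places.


Likelihood Ratio (LR) = P(D|H₁) / P(D|¬H₁)

LR = 0.7500 / 0.0500
   = 15.00

The evidence is 15.00 times more likely if H₁ is true than if H₁ is false.
Since LR > 1, the evidence supports H₁ over ¬H₁.


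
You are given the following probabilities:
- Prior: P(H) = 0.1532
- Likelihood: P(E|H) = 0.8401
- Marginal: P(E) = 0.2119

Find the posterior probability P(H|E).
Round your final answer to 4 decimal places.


Using Bayes' theorem:

P(H|E) = P(E|H) × P(H) / P(E)
       = 0.8401 × 0.1532 / 0.2119
       = 0.12870332 / 0.2119
       = 0.6074

The evidence strengthens our belief in H.
Prior: 0.1532 → Posterior: 0.6074


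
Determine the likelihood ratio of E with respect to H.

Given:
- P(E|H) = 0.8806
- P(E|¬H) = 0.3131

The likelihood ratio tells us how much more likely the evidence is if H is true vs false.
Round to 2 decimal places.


Likelihood Ratio (LR) = P(E|H) / P(E|¬H)

LR = 0.8806 / 0.3131
   = 2.81

The evidence is 2.81 times more likely if H is true than if H is false.
LR > 1, so observing E raises the odds in favor of H.


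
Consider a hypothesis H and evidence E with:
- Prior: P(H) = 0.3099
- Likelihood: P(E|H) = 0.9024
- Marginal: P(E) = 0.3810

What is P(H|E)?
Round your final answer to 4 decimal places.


Using Bayes' theorem:

P(H|E) = P(E|H) × P(H) / P(E)
       = 0.9024 × 0.3099 / 0.3810
       = 0.27965376 / 0.3810
       = 0.7340

The evidence strengthens our belief in H.
Prior: 0.3099 → Posterior: 0.7340


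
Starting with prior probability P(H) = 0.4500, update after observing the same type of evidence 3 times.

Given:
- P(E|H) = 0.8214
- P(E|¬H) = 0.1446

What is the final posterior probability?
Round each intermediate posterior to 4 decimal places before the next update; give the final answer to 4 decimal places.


Sequential Bayesian updating:

Initial prior: P(H) = 0.4500

Update 1:
  P(E) = 0.8214 × 0.4500 + 0.1446 × 0.5500 = 0.36963000 + 0.07953000 = 0.44916000
  P(H|E) = 0.36963000 / 0.44916000 = 0.8229

Update 2:
  P(E) = 0.8214 × 0.8229 + 0.1446 × 0.1771 = 0.67593006 + 0.02560866 = 0.70153872
  P(H|E) = 0.67593006 / 0.70153872 = 0.9635

Update 3:
  P(E) = 0.8214 × 0.9635 + 0.1446 × 0.0365 = 0.79141890 + 0.00527790 = 0.79669680
  P(H|E) = 0.79141890 / 0.79669680 = 0.9934

Final posterior: 0.9934


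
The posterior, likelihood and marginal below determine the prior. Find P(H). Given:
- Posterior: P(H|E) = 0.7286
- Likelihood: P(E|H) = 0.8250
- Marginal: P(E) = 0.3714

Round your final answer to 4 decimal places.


From Bayes' theorem: P(H|E) = P(E|H) × P(H) / P(E)

Rearranging for P(H):
P(H) = P(H|E) × P(E) / P(E|H)
     = 0.7286 × 0.3714 / 0.8250
     = 0.27060204 / 0.8250
     = 0.3280


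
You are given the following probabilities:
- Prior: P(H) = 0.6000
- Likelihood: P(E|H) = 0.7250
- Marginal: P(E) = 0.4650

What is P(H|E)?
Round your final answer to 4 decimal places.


Using Bayes' theorem:

P(H|E) = P(E|H) × P(H) / P(E)
       = 0.7250 × 0.6000 / 0.4650
       = 0.43500000 / 0.4650
       = 0.9355

The evidence strengthens our belief in H.
Prior: 0.6000 → Posterior: 0.9355


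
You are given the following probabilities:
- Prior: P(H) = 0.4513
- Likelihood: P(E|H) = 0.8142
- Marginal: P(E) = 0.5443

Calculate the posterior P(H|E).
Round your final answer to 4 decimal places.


Using Bayes' theorem:

P(H|E) = P(E|H) × P(H) / P(E)
       = 0.8142 × 0.4513 / 0.5443
       = 0.36744846 / 0.5443
       = 0.6751

The evidence strengthens our belief in H.
Prior: 0.4513 → Posterior: 0.6751


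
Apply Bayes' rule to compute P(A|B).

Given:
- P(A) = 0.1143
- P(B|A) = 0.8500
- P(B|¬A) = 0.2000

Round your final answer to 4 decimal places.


Bayes' theorem: P(A|B) = P(B|A) × P(A) / P(B)

Step 1: Calculate P(B) using law of total probability
P(B) = P(B|A)P(A) + P(B|¬A)P(¬A)
     = 0.8500 × 0.1143 + 0.2000 × 0.8857
     = 0.09715500 + 0.17714000
     = 0.27429500

Step 2: Apply Bayes' theorem
P(A|B) = P(B|A) × P(A) / P(B)
       = 0.09715500 / 0.27429500
       = 0.3542


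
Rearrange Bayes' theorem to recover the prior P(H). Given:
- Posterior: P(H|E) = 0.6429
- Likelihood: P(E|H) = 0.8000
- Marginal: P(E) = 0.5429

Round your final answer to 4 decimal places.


From Bayes' theorem: P(H|E) = P(E|H) × P(H) / P(E)

Rearranging for P(H):
P(H) = P(H|E) × P(E) / P(E|H)
     = 0.6429 × 0.5429 / 0.8000
     = 0.34903041 / 0.8000
     = 0.4363


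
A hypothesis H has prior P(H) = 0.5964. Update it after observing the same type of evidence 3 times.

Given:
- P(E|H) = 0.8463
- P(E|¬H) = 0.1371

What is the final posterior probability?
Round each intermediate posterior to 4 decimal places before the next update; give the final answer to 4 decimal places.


Sequential Bayesian updating:

Initial prior: P(H) = 0.5964

Update 1:
  P(E) = 0.8463 × 0.5964 + 0.1371 × 0.4036 = 0.50473332 + 0.05533356 = 0.56006688
  P(H|E) = 0.50473332 / 0.56006688 = 0.9012

Update 2:
  P(E) = 0.8463 × 0.9012 + 0.1371 × 0.0988 = 0.76268556 + 0.01354548 = 0.77623104
  P(H|E) = 0.76268556 / 0.77623104 = 0.9825

Update 3:
  P(E) = 0.8463 × 0.9825 + 0.1371 × 0.0175 = 0.83148975 + 0.00239925 = 0.83388900
  P(H|E) = 0.83148975 / 0.83388900 = 0.9971

Final posterior: 0.9971


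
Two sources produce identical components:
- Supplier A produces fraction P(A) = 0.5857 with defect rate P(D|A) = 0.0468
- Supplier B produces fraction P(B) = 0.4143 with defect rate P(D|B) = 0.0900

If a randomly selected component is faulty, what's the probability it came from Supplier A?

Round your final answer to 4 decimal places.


Let A = from Supplier A, D = faulty

Given:
- P(A) = 0.5857, P(B) = 0.4143
- P(D|A) = 0.0468, P(D|B) = 0.0900

Step 1: Find P(D)
P(D) = P(D|A)P(A) + P(D|B)P(B)
     = 0.0468 × 0.5857 + 0.0900 × 0.4143
     = 0.02741076 + 0.03728700
     = 0.06469776

Step 2: Apply Bayes' theorem
P(A|D) = P(D|A)P(A) / P(D)
       = 0.02741076 / 0.06469776
       = 0.4237


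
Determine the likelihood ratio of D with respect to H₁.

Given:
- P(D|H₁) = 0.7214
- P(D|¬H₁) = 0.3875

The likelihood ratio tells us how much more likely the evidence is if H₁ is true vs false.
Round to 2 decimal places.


Likelihood Ratio (LR) = P(D|H₁) / P(D|¬H₁)

LR = 0.7214 / 0.3875
   = 1.86

The evidence is 1.86 times more likely if H₁ is true than if H₁ is false.
LR > 1, so observing D raises the odds in favor of H₁.


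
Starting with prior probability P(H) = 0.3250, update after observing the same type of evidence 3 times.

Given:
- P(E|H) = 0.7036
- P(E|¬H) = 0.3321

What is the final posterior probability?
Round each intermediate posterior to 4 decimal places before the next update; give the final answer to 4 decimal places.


Sequential Bayesian updating:

Initial prior: P(H) = 0.3250

Update 1:
  P(E) = 0.7036 × 0.3250 + 0.3321 × 0.6750 = 0.22867000 + 0.22416750 = 0.45283750
  P(H|E) = 0.22867000 / 0.45283750 = 0.5050

Update 2:
  P(E) = 0.7036 × 0.5050 + 0.3321 × 0.4950 = 0.35531800 + 0.16438950 = 0.51970750
  P(H|E) = 0.35531800 / 0.51970750 = 0.6837

Update 3:
  P(E) = 0.7036 × 0.6837 + 0.3321 × 0.3163 = 0.48105132 + 0.10504323 = 0.58609455
  P(H|E) = 0.48105132 / 0.58609455 = 0.8208

Final posterior: 0.8208


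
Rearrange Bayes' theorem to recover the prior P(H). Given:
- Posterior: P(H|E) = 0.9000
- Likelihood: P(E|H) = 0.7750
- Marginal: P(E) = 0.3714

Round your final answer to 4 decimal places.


From Bayes' theorem: P(H|E) = P(E|H) × P(H) / P(E)

Rearranging for P(H):
P(H) = P(H|E) × P(E) / P(E|H)
     = 0.9000 × 0.3714 / 0.7750
     = 0.33426000 / 0.7750
     = 0.4313


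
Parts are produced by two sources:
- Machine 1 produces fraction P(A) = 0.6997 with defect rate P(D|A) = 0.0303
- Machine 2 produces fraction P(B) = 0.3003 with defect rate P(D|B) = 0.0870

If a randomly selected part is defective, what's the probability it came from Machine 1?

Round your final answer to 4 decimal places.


Let A = from Machine 1, D = defective

Given:
- P(A) = 0.6997, P(B) = 0.3003
- P(D|A) = 0.0303, P(D|B) = 0.0870

Step 1: Find P(D)
P(D) = P(D|A)P(A) + P(D|B)P(B)
     = 0.0303 × 0.6997 + 0.0870 × 0.3003
     = 0.02120091 + 0.02612610
     = 0.04732701

Step 2: Apply Bayes' theorem
P(A|D) = P(D|A)P(A) / P(D)
       = 0.02120091 / 0.04732701
       = 0.4480


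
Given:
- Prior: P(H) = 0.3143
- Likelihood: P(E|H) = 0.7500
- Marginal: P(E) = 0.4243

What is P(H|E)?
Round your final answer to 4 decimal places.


Using Bayes' theorem:

P(H|E) = P(E|H) × P(H) / P(E)
       = 0.7500 × 0.3143 / 0.4243
       = 0.23572500 / 0.4243
       = 0.5556

The evidence strengthens our belief in H.
Prior: 0.3143 → Posterior: 0.5556


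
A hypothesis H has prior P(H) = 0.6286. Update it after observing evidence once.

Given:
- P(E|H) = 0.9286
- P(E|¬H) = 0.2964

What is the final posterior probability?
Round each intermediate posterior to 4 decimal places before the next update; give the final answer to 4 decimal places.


Sequential Bayesian updating:

Initial prior: P(H) = 0.6286

Update 1:
  P(E) = 0.9286 × 0.6286 + 0.2964 × 0.3714 = 0.58371796 + 0.11008296 = 0.69380092
  P(H|E) = 0.58371796 / 0.69380092 = 0.8413

Final posterior: 0.8413


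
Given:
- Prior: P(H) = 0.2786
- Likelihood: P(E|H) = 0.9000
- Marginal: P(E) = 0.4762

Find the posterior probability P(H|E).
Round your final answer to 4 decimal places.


Using Bayes' theorem:

P(H|E) = P(E|H) × P(H) / P(E)
       = 0.9000 × 0.2786 / 0.4762
       = 0.25074000 / 0.4762
       = 0.5265

The evidence strengthens our belief in H.
Prior: 0.2786 → Posterior: 0.5265


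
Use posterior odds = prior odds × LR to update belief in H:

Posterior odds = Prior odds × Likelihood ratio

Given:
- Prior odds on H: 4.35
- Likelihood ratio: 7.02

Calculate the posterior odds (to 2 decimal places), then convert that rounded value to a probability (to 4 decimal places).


Step 1: Calculate posterior odds
Posterior odds = Prior odds × LR
               = 4.35 × 7.02
               = 30.54

Step 2: Convert to probability
P(H|E) = Posterior odds / (1 + Posterior odds)
       = 30.54 / (1 + 30.54)
       = 30.54 / 31.54
       = 0.9683

The evidence increased P(H) from 0.8131 to 0.9683.


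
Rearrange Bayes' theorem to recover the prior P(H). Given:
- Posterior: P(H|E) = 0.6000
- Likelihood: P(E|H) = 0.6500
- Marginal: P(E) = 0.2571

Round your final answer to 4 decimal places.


From Bayes' theorem: P(H|E) = P(E|H) × P(H) / P(E)

Rearranging for P(H):
P(H) = P(H|E) × P(E) / P(E|H)
     = 0.6000 × 0.2571 / 0.6500
     = 0.15426000 / 0.6500
     = 0.2373


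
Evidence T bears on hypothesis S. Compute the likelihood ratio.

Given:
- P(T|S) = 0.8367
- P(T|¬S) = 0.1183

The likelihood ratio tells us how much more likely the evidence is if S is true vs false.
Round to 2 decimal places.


Likelihood Ratio (LR) = P(T|S) / P(T|¬S)

LR = 0.8367 / 0.1183
   = 7.07

The evidence is 7.07 times more likely if S is true than if S is false.
LR > 1, so observing T raises the odds in favor of S.


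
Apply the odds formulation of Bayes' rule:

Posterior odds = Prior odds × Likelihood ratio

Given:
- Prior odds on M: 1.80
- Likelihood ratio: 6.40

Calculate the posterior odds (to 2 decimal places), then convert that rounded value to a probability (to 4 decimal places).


Step 1: Calculate posterior odds
Posterior odds = Prior odds × LR
               = 1.80 × 6.40
               = 11.52

Step 2: Convert to probability
P(M|E) = Posterior odds / (1 + Posterior odds)
       = 11.52 / (1 + 11.52)
       = 11.52 / 12.52
       = 0.9201

The evidence increased P(M) from 0.6429 to 0.9201.


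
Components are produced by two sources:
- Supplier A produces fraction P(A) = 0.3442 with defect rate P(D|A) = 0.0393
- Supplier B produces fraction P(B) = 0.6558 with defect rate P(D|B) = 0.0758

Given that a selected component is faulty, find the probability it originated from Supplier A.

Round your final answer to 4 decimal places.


Let A = from Supplier A, D = faulty

Given:
- P(A) = 0.3442, P(B) = 0.6558
- P(D|A) = 0.0393, P(D|B) = 0.0758

Step 1: Find P(D)
P(D) = P(D|A)P(A) + P(D|B)P(B)
     = 0.0393 × 0.3442 + 0.0758 × 0.6558
     = 0.01352706 + 0.04970964
     = 0.06323670

Step 2: Apply Bayes' theorem
P(A|D) = P(D|A)P(A) / P(D)
       = 0.01352706 / 0.06323670
       = 0.2139


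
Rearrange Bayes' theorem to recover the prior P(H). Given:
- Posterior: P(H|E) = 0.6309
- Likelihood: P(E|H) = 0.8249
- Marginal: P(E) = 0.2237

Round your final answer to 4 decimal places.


From Bayes' theorem: P(H|E) = P(E|H) × P(H) / P(E)

Rearranging for P(H):
P(H) = P(H|E) × P(E) / P(E|H)
     = 0.6309 × 0.2237 / 0.8249
     = 0.14113233 / 0.8249
     = 0.1711


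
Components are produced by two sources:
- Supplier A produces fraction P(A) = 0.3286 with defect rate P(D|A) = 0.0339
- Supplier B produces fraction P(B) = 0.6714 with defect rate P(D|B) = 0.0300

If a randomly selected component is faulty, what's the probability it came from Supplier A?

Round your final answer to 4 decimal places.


Let A = from Supplier A, D = faulty

Given:
- P(A) = 0.3286, P(B) = 0.6714
- P(D|A) = 0.0339, P(D|B) = 0.0300

Step 1: Find P(D)
P(D) = P(D|A)P(A) + P(D|B)P(B)
     = 0.0339 × 0.3286 + 0.0300 × 0.6714
     = 0.01113954 + 0.02014200
     = 0.03128154

Step 2: Apply Bayes' theorem
P(A|D) = P(D|A)P(A) / P(D)
       = 0.01113954 / 0.03128154
       = 0.3561


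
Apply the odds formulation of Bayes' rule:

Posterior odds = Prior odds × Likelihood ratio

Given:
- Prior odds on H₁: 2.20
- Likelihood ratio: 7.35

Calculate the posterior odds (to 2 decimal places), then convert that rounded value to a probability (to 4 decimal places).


Step 1: Calculate posterior odds
Posterior odds = Prior odds × LR
               = 2.20 × 7.35
               = 16.17

Step 2: Convert to probability
P(H₁|E) = Posterior odds / (1 + Posterior odds)
       = 16.17 / (1 + 16.17)
       = 16.17 / 17.17
       = 0.9418

The evidence increased P(H₁) from 0.6875 to 0.9418.
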